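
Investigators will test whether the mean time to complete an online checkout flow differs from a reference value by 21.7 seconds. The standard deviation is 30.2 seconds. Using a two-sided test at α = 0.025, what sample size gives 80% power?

19

For a one-sample z-test, n = ((z_{α/2} + z_β)·σ/δ)².
z_{α/2} = 2.241 (two-sided α = 0.025); z_β = 0.842 (power 80% → β = 0.2).
n = (3.083 × 30.2 / 21.7)² = 18.41
Round up: n = 19.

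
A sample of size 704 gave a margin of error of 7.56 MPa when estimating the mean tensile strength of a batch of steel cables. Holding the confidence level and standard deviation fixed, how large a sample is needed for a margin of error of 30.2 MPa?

Margin of error scales as 1/√n, so n₂ = n₁·(E₁/E₂)².
n₂ = 704 × (7.56/30.2)² = 704 × 0.06267 = 44.12
Round up: n₂ = 45.

45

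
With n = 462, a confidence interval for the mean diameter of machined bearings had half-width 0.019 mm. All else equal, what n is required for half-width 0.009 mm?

2060

Margin of error scales as 1/√n, so n₂ = n₁·(E₁/E₂)².
n₂ = 462 × (0.019/0.009)² = 462 × 4.457 = 2059.13
Round up: n₂ = 2060.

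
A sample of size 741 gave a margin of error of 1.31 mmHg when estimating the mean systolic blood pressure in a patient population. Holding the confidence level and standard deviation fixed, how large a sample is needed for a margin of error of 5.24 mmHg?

47

Margin of error scales as 1/√n, so n₂ = n₁·(E₁/E₂)².
n₂ = 741 × (1.31/5.24)² = 741 × 0.0625 = 46.31
Round up: n₂ = 47.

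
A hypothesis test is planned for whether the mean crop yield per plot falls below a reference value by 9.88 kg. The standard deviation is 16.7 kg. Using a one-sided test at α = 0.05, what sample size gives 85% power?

For a one-sample z-test, n = ((z_α + z_β)·σ/δ)².
z_α = 1.645 (one-sided α = 0.05); z_β = 1.036 (power 85% → β = 0.15).
n = (2.681 × 16.7 / 9.88)² = 20.54
Round up: n = 21.

n = 21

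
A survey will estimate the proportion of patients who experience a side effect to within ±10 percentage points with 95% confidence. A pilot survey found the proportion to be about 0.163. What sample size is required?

For a proportion with margin E = 0.1 at 95% confidence, z = 1.960.
n = p̂(1−p̂)(z/E)² = 0.163 × 0.837 × (1.960/0.1)² = 52.41
Round up: n = 53.

53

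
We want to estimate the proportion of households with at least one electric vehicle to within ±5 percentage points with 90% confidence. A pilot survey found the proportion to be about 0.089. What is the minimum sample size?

88

For a proportion with margin E = 0.05 at 90% confidence, z = 1.645.
n = p̂(1−p̂)(z/E)² = 0.089 × 0.911 × (1.645/0.05)² = 87.76
Round up: n = 88.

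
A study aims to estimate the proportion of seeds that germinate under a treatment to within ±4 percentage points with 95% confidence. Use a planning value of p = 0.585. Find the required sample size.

583

For a proportion with margin E = 0.04 at 95% confidence, z = 1.960.
n = p̂(1−p̂)(z/E)² = 0.585 × 0.415 × (1.960/0.04)² = 582.90
Round up: n = 583.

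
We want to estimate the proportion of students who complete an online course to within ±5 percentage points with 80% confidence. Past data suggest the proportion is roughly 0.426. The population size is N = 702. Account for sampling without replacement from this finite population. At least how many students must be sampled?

131

For a proportion with margin E = 0.05 at 80% confidence, z = 1.282.
n = p̂(1−p̂)(z/E)² = 0.426 × 0.574 × (1.282/0.05)² = 160.75 — call this n₀.
Finite-population correction with N = 702: n = n₀ / (1 + (n₀−1)/N) = 160.75 / 1.228 = 130.90
Round up: n = 131.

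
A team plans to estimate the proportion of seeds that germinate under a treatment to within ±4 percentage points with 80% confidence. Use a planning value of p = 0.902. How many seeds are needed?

For a proportion with margin E = 0.04 at 80% confidence, z = 1.282.
n = p̂(1−p̂)(z/E)² = 0.902 × 0.098 × (1.282/0.04)² = 90.80
Round up: n = 91.

91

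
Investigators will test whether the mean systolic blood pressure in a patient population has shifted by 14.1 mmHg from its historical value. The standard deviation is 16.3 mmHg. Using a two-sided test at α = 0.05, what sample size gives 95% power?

For a one-sample z-test, n = ((z_{α/2} + z_β)·σ/δ)².
z_{α/2} = 1.960 (two-sided α = 0.05); z_β = 1.645 (power 95% → β = 0.05).
n = (3.605 × 16.3 / 14.1)² = 17.37
Round up: n = 18.

n = 18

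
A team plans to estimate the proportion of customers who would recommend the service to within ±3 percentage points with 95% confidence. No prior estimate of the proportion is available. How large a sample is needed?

For a proportion with margin E = 0.03 at 95% confidence, z = 1.960.
With no prior estimate, use p = 0.5, which maximizes p(1−p) at 0.25.
n = 0.25 × (z/E)² = 0.25 × (1.960/0.03)² = 1067.11
Round up: n = 1068.

1068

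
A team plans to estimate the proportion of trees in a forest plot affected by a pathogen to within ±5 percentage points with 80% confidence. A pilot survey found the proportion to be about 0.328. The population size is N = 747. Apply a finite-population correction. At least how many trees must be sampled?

For a proportion with margin E = 0.05 at 80% confidence, z = 1.282.
n = p̂(1−p̂)(z/E)² = 0.328 × 0.672 × (1.282/0.05)² = 144.90 — call this n₀.
Finite-population correction with N = 747: n = n₀ / (1 + (n₀−1)/N) = 144.90 / 1.193 = 121.46
Round up: n = 122.

n = 122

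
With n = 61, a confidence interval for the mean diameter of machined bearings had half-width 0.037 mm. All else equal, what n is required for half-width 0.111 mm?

7

Margin of error scales as 1/√n, so n₂ = n₁·(E₁/E₂)².
n₂ = 61 × (0.037/0.111)² = 61 × 0.1111 = 6.78
Round up: n₂ = 7.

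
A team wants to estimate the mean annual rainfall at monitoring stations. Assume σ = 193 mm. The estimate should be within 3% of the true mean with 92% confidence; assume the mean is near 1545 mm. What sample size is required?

For a mean, the margin of error is E = z·σ/√n, so n = (zσ/E)².
At 92% confidence, z = 1.751.
E = 3% of 1545 = 46.35 mm.
n = (1.751 × 193 / 46.35)² = 53.16
Round up: n = 54.

54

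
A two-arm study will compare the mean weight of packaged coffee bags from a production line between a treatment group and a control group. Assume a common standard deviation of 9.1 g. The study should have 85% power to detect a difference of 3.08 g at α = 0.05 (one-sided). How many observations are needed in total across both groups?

252 total

For two equal groups, n per group = 2·((z_α + z_β)·σ/δ)².
z_α = 1.645; z_β = 1.036 (power 85%).
n = 2 × (2.681 × 9.1 / 3.08)² = 2 × 62.74 = 125.48
Round up: n = 126 per group.
Total across both groups: 2 × 126 = 252.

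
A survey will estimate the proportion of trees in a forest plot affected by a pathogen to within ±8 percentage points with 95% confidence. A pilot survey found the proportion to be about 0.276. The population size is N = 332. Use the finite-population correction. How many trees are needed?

89

For a proportion with margin E = 0.08 at 95% confidence, z = 1.960.
n = p̂(1−p̂)(z/E)² = 0.276 × 0.724 × (1.960/0.08)² = 119.94 — call this n₀.
Finite-population correction with N = 332: n = n₀ / (1 + (n₀−1)/N) = 119.94 / 1.358 = 88.32
Round up: n = 89.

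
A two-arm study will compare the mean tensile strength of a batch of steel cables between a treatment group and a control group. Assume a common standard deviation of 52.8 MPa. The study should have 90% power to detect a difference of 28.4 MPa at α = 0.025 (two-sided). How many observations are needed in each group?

For two equal groups, n per group = 2·((z_{α/2} + z_β)·σ/δ)².
z_{α/2} = 2.241; z_β = 1.282 (power 90%).
n = 2 × (3.523 × 52.8 / 28.4)² = 2 × 42.90 = 85.80
Round up: n = 86 per group.

86 per group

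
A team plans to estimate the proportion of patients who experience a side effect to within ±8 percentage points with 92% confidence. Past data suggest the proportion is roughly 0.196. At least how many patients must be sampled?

For a proportion with margin E = 0.08 at 92% confidence, z = 1.751.
n = p̂(1−p̂)(z/E)² = 0.196 × 0.804 × (1.751/0.08)² = 75.49
Round up: n = 76.

76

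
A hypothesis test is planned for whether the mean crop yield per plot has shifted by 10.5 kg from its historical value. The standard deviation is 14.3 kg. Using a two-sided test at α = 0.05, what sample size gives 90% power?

20

For a one-sample z-test, n = ((z_{α/2} + z_β)·σ/δ)².
z_{α/2} = 1.960 (two-sided α = 0.05); z_β = 1.282 (power 90% → β = 0.1).
n = (3.242 × 14.3 / 10.5)² = 19.49
Round up: n = 20.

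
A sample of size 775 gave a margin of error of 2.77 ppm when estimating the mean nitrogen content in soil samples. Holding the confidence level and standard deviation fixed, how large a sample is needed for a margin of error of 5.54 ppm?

Margin of error scales as 1/√n, so n₂ = n₁·(E₁/E₂)².
n₂ = 775 × (2.77/5.54)² = 775 × 0.25 = 193.75
Round up: n₂ = 194.

194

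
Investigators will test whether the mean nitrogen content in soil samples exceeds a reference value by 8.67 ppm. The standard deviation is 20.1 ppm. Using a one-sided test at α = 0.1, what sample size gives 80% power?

25

For a one-sample z-test, n = ((z_α + z_β)·σ/δ)².
z_α = 1.282 (one-sided α = 0.1); z_β = 0.842 (power 80% → β = 0.2).
n = (2.124 × 20.1 / 8.67)² = 24.25
Round up: n = 25.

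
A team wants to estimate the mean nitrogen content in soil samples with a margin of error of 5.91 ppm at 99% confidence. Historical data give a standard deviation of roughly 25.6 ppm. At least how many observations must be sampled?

125

For a mean, the margin of error is E = z·σ/√n, so n = (zσ/E)².
At 99% confidence, z = 2.576.
n = (2.576 × 25.6 / 5.91)² = 124.51
Round up: n = 125.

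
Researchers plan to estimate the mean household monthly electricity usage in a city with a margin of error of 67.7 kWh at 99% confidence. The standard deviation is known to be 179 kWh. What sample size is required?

For a mean, the margin of error is E = z·σ/√n, so n = (zσ/E)².
At 99% confidence, z = 2.576.
n = (2.576 × 179 / 67.7)² = 46.39
Round up: n = 47.

47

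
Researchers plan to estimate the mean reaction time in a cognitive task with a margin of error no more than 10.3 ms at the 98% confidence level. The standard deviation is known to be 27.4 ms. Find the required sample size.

For a mean, the margin of error is E = z·σ/√n, so n = (zσ/E)².
At 98% confidence, z = 2.326.
n = (2.326 × 27.4 / 10.3)² = 38.29
Round up: n = 39.

39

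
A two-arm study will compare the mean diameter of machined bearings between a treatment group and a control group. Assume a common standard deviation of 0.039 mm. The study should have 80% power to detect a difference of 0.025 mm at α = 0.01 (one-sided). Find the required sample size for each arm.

For two equal groups, n per group = 2·((z_α + z_β)·σ/δ)².
z_α = 2.326; z_β = 0.842 (power 80%).
n = 2 × (3.168 × 0.039 / 0.025)² = 2 × 24.42 = 48.84
Round up: n = 49 per group.

49 per group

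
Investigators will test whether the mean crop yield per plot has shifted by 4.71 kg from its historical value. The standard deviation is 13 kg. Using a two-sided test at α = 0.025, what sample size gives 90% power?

n = 95

For a one-sample z-test, n = ((z_{α/2} + z_β)·σ/δ)².
z_{α/2} = 2.241 (two-sided α = 0.025); z_β = 1.282 (power 90% → β = 0.1).
n = (3.523 × 13 / 4.71)² = 94.55
Round up: n = 95.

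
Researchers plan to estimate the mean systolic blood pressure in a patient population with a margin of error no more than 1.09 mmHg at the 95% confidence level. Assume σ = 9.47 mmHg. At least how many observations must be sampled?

For a mean, the margin of error is E = z·σ/√n, so n = (zσ/E)².
At 95% confidence, z = 1.960.
n = (1.960 × 9.47 / 1.09)² = 289.97
Round up: n = 290.

290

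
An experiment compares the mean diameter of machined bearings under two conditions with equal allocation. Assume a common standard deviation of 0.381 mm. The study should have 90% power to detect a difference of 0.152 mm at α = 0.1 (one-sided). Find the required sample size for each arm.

For two equal groups, n per group = 2·((z_α + z_β)·σ/δ)².
z_α = 1.282; z_β = 1.282 (power 90%).
n = 2 × (2.564 × 0.381 / 0.152)² = 2 × 41.30 = 82.60
Round up: n = 83 per group.

83 per group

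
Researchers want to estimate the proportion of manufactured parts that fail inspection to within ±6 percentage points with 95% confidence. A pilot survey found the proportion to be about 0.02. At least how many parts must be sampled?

For a proportion with margin E = 0.06 at 95% confidence, z = 1.960.
n = p̂(1−p̂)(z/E)² = 0.02 × 0.98 × (1.960/0.06)² = 20.92
Round up: n = 21.

n = 21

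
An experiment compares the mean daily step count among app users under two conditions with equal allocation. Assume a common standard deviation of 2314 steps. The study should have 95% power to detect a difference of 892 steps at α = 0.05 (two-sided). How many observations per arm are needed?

175 per group

For two equal groups, n per group = 2·((z_{α/2} + z_β)·σ/δ)².
z_{α/2} = 1.960; z_β = 1.645 (power 95%).
n = 2 × (3.605 × 2314 / 892)² = 2 × 87.46 = 174.92
Round up: n = 175 per group.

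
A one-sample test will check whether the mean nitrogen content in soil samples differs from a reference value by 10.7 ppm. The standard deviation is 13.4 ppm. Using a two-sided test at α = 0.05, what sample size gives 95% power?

For a one-sample z-test, n = ((z_{α/2} + z_β)·σ/δ)².
z_{α/2} = 1.960 (two-sided α = 0.05); z_β = 1.645 (power 95% → β = 0.05).
n = (3.605 × 13.4 / 10.7)² = 20.38
Round up: n = 21.

21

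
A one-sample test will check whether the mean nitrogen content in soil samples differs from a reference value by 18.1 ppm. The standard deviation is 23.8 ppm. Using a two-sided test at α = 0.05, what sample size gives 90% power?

19

For a one-sample z-test, n = ((z_{α/2} + z_β)·σ/δ)².
z_{α/2} = 1.960 (two-sided α = 0.05); z_β = 1.282 (power 90% → β = 0.1).
n = (3.242 × 23.8 / 18.1)² = 18.17
Round up: n = 19.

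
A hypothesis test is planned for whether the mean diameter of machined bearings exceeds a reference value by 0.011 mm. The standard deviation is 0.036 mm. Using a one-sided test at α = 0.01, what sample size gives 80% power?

For a one-sample z-test, n = ((z_α + z_β)·σ/δ)².
z_α = 2.326 (one-sided α = 0.01); z_β = 0.842 (power 80% → β = 0.2).
n = (3.168 × 0.036 / 0.011)² = 107.50
Round up: n = 108.

n = 108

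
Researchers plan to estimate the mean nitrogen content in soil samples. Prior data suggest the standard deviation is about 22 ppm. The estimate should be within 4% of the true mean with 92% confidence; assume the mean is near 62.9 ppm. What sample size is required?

235

For a mean, the margin of error is E = z·σ/√n, so n = (zσ/E)².
At 92% confidence, z = 1.751.
E = 4% of 62.9 = 2.516 ppm.
n = (1.751 × 22 / 2.516)² = 234.42
Round up: n = 235.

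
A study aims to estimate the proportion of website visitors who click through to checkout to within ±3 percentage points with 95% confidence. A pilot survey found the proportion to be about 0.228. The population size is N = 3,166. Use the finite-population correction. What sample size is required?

For a proportion with margin E = 0.03 at 95% confidence, z = 1.960.
n = p̂(1−p̂)(z/E)² = 0.228 × 0.772 × (1.960/0.03)² = 751.31 — call this n₀.
Finite-population correction with N = 3,166: n = n₀ / (1 + (n₀−1)/N) = 751.31 / 1.237 = 607.36
Round up: n = 608.

608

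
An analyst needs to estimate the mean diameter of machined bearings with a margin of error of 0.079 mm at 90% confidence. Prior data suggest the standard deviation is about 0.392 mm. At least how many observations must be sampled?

n = 67

For a mean, the margin of error is E = z·σ/√n, so n = (zσ/E)².
At 90% confidence, z = 1.645.
n = (1.645 × 0.392 / 0.079)² = 66.63
Round up: n = 67.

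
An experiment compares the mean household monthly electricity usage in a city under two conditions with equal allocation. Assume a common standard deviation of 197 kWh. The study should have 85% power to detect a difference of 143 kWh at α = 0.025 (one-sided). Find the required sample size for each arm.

For two equal groups, n per group = 2·((z_α + z_β)·σ/δ)².
z_α = 1.960; z_β = 1.036 (power 85%).
n = 2 × (2.996 × 197 / 143)² = 2 × 17.04 = 34.08
Round up: n = 35 per group.

35 per group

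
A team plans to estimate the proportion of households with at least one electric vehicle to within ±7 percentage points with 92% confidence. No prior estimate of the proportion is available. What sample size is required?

157

For a proportion with margin E = 0.07 at 92% confidence, z = 1.751.
With no prior estimate, use p = 0.5, which maximizes p(1−p) at 0.25.
n = 0.25 × (z/E)² = 0.25 × (1.751/0.07)² = 156.43
Round up: n = 157.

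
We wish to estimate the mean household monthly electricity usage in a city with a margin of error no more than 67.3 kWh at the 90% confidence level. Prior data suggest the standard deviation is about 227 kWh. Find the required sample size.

n = 31

For a mean, the margin of error is E = z·σ/√n, so n = (zσ/E)².
At 90% confidence, z = 1.645.
n = (1.645 × 227 / 67.3)² = 30.79
Round up: n = 31.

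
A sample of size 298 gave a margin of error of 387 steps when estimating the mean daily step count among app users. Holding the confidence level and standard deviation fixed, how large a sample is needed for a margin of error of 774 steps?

Margin of error scales as 1/√n, so n₂ = n₁·(E₁/E₂)².
n₂ = 298 × (387/774)² = 298 × 0.25 = 74.50
Round up: n₂ = 75.

n = 75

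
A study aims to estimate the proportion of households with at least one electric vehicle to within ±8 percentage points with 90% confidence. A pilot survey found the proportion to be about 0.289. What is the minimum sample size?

n = 87

For a proportion with margin E = 0.08 at 90% confidence, z = 1.645.
n = p̂(1−p̂)(z/E)² = 0.289 × 0.711 × (1.645/0.08)² = 86.88
Round up: n = 87.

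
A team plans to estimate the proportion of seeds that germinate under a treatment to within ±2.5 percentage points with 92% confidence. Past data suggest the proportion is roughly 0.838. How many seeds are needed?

For a proportion with margin E = 0.025 at 92% confidence, z = 1.751.
n = p̂(1−p̂)(z/E)² = 0.838 × 0.162 × (1.751/0.025)² = 665.96
Round up: n = 666.

n = 666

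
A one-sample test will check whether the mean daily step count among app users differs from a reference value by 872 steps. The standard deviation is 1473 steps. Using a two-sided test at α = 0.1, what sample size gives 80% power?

For a one-sample z-test, n = ((z_{α/2} + z_β)·σ/δ)².
z_{α/2} = 1.645 (two-sided α = 0.1); z_β = 0.842 (power 80% → β = 0.2).
n = (2.487 × 1473 / 872)² = 17.65
Round up: n = 18.

18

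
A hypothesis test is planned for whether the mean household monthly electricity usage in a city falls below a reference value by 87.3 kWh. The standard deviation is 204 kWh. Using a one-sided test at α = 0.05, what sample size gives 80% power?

34

For a one-sample z-test, n = ((z_α + z_β)·σ/δ)².
z_α = 1.645 (one-sided α = 0.05); z_β = 0.842 (power 80% → β = 0.2).
n = (2.487 × 204 / 87.3)² = 33.77
Round up: n = 34.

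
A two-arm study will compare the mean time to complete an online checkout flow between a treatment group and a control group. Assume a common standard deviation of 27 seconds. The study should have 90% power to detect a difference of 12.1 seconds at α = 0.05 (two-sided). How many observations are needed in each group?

For two equal groups, n per group = 2·((z_{α/2} + z_β)·σ/δ)².
z_{α/2} = 1.960; z_β = 1.282 (power 90%).
n = 2 × (3.242 × 27 / 12.1)² = 2 × 52.33 = 104.66
Round up: n = 105 per group.

105 per group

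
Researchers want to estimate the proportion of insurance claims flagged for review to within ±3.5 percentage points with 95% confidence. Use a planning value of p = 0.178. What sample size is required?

459

For a proportion with margin E = 0.035 at 95% confidence, z = 1.960.
n = p̂(1−p̂)(z/E)² = 0.178 × 0.822 × (1.960/0.035)² = 458.85
Round up: n = 459.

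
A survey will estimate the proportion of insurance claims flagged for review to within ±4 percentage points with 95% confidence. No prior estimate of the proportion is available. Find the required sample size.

601

For a proportion with margin E = 0.04 at 95% confidence, z = 1.960.
With no prior estimate, use p = 0.5, which maximizes p(1−p) at 0.25.
n = 0.25 × (z/E)² = 0.25 × (1.960/0.04)² = 600.25
Round up: n = 601.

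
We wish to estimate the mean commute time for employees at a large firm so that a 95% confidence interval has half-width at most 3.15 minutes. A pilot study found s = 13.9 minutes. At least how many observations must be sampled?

n = 75

For a mean, the margin of error is E = z·σ/√n, so n = (zσ/E)².
At 95% confidence, z = 1.960.
n = (1.960 × 13.9 / 3.15)² = 74.80
Round up: n = 75.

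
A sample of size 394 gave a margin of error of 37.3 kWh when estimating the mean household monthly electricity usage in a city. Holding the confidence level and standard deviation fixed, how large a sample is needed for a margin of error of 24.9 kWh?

Margin of error scales as 1/√n, so n₂ = n₁·(E₁/E₂)².
n₂ = 394 × (37.3/24.9)² = 394 × 2.244 = 884.14
Round up: n₂ = 885.

885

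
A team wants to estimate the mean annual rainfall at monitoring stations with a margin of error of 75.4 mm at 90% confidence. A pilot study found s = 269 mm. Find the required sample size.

n = 35

For a mean, the margin of error is E = z·σ/√n, so n = (zσ/E)².
At 90% confidence, z = 1.645.
n = (1.645 × 269 / 75.4)² = 34.44
Round up: n = 35.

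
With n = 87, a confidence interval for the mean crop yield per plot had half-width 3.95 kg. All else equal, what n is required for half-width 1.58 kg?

Margin of error scales as 1/√n, so n₂ = n₁·(E₁/E₂)².
n₂ = 87 × (3.95/1.58)² = 87 × 6.25 = 543.75
Round up: n₂ = 544.

544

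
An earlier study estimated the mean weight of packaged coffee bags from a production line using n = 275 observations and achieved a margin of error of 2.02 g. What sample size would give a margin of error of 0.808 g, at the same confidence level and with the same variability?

n = 1719

Margin of error scales as 1/√n, so n₂ = n₁·(E₁/E₂)².
n₂ = 275 × (2.02/0.808)² = 275 × 6.25 = 1718.75
Round up: n₂ = 1719.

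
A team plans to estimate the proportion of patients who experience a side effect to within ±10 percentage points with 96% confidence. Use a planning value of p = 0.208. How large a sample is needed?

70

For a proportion with margin E = 0.1 at 96% confidence, z = 2.054.
n = p̂(1−p̂)(z/E)² = 0.208 × 0.792 × (2.054/0.1)² = 69.50
Round up: n = 70.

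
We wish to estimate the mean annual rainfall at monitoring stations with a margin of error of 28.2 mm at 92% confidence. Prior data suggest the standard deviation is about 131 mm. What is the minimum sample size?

n = 67

For a mean, the margin of error is E = z·σ/√n, so n = (zσ/E)².
At 92% confidence, z = 1.751.
n = (1.751 × 131 / 28.2)² = 66.16
Round up: n = 67.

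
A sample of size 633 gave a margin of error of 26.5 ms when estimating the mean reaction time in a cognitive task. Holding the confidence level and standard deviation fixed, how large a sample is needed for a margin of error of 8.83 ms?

5702

Margin of error scales as 1/√n, so n₂ = n₁·(E₁/E₂)².
n₂ = 633 × (26.5/8.83)² = 633 × 9.007 = 5701.43
Round up: n₂ = 5702.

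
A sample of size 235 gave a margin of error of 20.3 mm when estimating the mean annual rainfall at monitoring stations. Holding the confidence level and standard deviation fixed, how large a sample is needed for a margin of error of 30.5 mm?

n = 105

Margin of error scales as 1/√n, so n₂ = n₁·(E₁/E₂)².
n₂ = 235 × (20.3/30.5)² = 235 × 0.443 = 104.11
Round up: n₂ = 105.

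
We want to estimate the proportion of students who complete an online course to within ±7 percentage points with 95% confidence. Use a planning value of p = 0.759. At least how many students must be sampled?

For a proportion with margin E = 0.07 at 95% confidence, z = 1.960.
n = p̂(1−p̂)(z/E)² = 0.759 × 0.241 × (1.960/0.07)² = 143.41
Round up: n = 144.

144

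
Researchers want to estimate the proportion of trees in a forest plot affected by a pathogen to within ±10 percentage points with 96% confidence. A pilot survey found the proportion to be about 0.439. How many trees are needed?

For a proportion with margin E = 0.1 at 96% confidence, z = 2.054.
n = p̂(1−p̂)(z/E)² = 0.439 × 0.561 × (2.054/0.1)² = 103.90
Round up: n = 104.

104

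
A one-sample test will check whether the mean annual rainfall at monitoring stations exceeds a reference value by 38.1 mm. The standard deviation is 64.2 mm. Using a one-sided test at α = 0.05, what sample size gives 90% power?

For a one-sample z-test, n = ((z_α + z_β)·σ/δ)².
z_α = 1.645 (one-sided α = 0.05); z_β = 1.282 (power 90% → β = 0.1).
n = (2.927 × 64.2 / 38.1)² = 24.33
Round up: n = 25.

n = 25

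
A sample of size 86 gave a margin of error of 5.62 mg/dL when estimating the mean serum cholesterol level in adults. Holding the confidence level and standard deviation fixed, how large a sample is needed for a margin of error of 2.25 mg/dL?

Margin of error scales as 1/√n, so n₂ = n₁·(E₁/E₂)².
n₂ = 86 × (5.62/2.25)² = 86 × 6.239 = 536.55
Round up: n₂ = 537.

537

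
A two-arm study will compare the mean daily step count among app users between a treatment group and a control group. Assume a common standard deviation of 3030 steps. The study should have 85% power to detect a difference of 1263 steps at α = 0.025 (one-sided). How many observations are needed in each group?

For two equal groups, n per group = 2·((z_α + z_β)·σ/δ)².
z_α = 1.960; z_β = 1.036 (power 85%).
n = 2 × (2.996 × 3030 / 1263)² = 2 × 51.66 = 103.32
Round up: n = 104 per group.

104 per group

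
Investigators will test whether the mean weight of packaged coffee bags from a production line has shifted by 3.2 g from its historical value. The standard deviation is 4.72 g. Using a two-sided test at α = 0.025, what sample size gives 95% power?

n = 33

For a one-sample z-test, n = ((z_{α/2} + z_β)·σ/δ)².
z_{α/2} = 2.241 (two-sided α = 0.025); z_β = 1.645 (power 95% → β = 0.05).
n = (3.886 × 4.72 / 3.2)² = 32.85
Round up: n = 33.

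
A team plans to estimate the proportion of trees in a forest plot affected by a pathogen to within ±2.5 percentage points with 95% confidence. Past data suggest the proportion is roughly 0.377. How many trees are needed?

For a proportion with margin E = 0.025 at 95% confidence, z = 1.960.
n = p̂(1−p̂)(z/E)² = 0.377 × 0.623 × (1.960/0.025)² = 1443.65
Round up: n = 1444.

1444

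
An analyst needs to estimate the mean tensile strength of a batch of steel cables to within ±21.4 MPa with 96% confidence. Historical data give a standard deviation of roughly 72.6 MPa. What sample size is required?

For a mean, the margin of error is E = z·σ/√n, so n = (zσ/E)².
At 96% confidence, z = 2.054.
n = (2.054 × 72.6 / 21.4)² = 48.56
Round up: n = 49.

49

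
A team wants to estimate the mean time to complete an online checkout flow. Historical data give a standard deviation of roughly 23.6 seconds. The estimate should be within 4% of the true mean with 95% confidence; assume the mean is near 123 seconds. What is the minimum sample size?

For a mean, the margin of error is E = z·σ/√n, so n = (zσ/E)².
At 95% confidence, z = 1.960.
E = 4% of 123 = 4.92 seconds.
n = (1.960 × 23.6 / 4.92)² = 88.39
Round up: n = 89.

89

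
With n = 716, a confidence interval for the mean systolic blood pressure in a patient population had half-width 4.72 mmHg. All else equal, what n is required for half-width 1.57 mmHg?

6472

Margin of error scales as 1/√n, so n₂ = n₁·(E₁/E₂)².
n₂ = 716 × (4.72/1.57)² = 716 × 9.038 = 6471.21
Round up: n₂ = 6472.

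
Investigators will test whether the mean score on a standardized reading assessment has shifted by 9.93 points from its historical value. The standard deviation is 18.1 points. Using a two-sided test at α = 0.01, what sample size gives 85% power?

For a one-sample z-test, n = ((z_{α/2} + z_β)·σ/δ)².
z_{α/2} = 2.576 (two-sided α = 0.01); z_β = 1.036 (power 85% → β = 0.15).
n = (3.612 × 18.1 / 9.93)² = 43.35
Round up: n = 44.

n = 44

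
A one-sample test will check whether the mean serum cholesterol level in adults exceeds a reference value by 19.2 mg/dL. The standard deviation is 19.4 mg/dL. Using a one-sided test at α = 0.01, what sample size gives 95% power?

For a one-sample z-test, n = ((z_α + z_β)·σ/δ)².
z_α = 2.326 (one-sided α = 0.01); z_β = 1.645 (power 95% → β = 0.05).
n = (3.971 × 19.4 / 19.2)² = 16.10
Round up: n = 17.

n = 17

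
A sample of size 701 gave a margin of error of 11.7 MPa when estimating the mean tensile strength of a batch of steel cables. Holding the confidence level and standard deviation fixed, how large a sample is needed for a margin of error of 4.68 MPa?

n = 4382

Margin of error scales as 1/√n, so n₂ = n₁·(E₁/E₂)².
n₂ = 701 × (11.7/4.68)² = 701 × 6.25 = 4381.25
Round up: n₂ = 4382.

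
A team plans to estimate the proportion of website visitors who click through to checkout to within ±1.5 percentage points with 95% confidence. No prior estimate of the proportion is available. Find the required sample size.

For a proportion with margin E = 0.015 at 95% confidence, z = 1.960.
With no prior estimate, use p = 0.5, which maximizes p(1−p) at 0.25.
n = 0.25 × (z/E)² = 0.25 × (1.960/0.015)² = 4268.44
Round up: n = 4269.

4269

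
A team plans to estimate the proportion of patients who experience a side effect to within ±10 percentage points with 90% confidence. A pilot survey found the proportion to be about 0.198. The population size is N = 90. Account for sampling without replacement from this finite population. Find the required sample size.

For a proportion with margin E = 0.1 at 90% confidence, z = 1.645.
n = p̂(1−p̂)(z/E)² = 0.198 × 0.802 × (1.645/0.1)² = 42.97 — call this n₀.
Finite-population correction with N = 90: n = n₀ / (1 + (n₀−1)/N) = 42.97 / 1.466 = 29.31
Round up: n = 30.

n = 30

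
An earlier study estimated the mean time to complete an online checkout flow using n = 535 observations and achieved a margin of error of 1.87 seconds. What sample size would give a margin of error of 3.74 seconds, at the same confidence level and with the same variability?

Margin of error scales as 1/√n, so n₂ = n₁·(E₁/E₂)².
n₂ = 535 × (1.87/3.74)² = 535 × 0.25 = 133.75
Round up: n₂ = 134.

n = 134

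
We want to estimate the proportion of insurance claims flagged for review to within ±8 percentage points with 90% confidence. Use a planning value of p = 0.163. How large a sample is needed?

For a proportion with margin E = 0.08 at 90% confidence, z = 1.645.
n = p̂(1−p̂)(z/E)² = 0.163 × 0.837 × (1.645/0.08)² = 57.69
Round up: n = 58.

n = 58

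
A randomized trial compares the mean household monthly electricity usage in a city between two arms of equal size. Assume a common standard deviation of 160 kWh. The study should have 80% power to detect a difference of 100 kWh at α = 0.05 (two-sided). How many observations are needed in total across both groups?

For two equal groups, n per group = 2·((z_{α/2} + z_β)·σ/δ)².
z_{α/2} = 1.960; z_β = 0.842 (power 80%).
n = 2 × (2.802 × 160 / 100)² = 2 × 20.10 = 40.20
Round up: n = 41 per group.
Total across both groups: 2 × 41 = 82.

82 total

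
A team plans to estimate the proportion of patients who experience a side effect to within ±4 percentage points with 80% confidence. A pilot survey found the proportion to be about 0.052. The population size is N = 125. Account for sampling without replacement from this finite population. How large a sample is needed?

n = 37

For a proportion with margin E = 0.04 at 80% confidence, z = 1.282.
n = p̂(1−p̂)(z/E)² = 0.052 × 0.948 × (1.282/0.04)² = 50.64 — call this n₀.
Finite-population correction with N = 125: n = n₀ / (1 + (n₀−1)/N) = 50.64 / 1.397 = 36.25
Round up: n = 37.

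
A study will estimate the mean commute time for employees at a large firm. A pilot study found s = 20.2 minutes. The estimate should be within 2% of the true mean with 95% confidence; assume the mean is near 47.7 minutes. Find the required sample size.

For a mean, the margin of error is E = z·σ/√n, so n = (zσ/E)².
At 95% confidence, z = 1.960.
E = 2% of 47.7 = 0.954 minutes.
n = (1.960 × 20.2 / 0.954)² = 1722.34
Round up: n = 1723.

1723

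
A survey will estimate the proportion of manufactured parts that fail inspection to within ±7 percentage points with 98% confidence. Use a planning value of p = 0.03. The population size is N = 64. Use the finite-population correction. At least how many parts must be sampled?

22

For a proportion with margin E = 0.07 at 98% confidence, z = 2.326.
n = p̂(1−p̂)(z/E)² = 0.03 × 0.97 × (2.326/0.07)² = 32.13 — call this n₀.
Finite-population correction with N = 64: n = n₀ / (1 + (n₀−1)/N) = 32.13 / 1.486 = 21.62
Round up: n = 22.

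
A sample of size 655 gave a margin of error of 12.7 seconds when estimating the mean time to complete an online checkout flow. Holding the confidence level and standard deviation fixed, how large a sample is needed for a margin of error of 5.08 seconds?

4094

Margin of error scales as 1/√n, so n₂ = n₁·(E₁/E₂)².
n₂ = 655 × (12.7/5.08)² = 655 × 6.25 = 4093.75
Round up: n₂ = 4094.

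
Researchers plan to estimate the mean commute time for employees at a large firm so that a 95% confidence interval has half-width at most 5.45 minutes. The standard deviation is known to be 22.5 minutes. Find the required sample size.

n = 66

For a mean, the margin of error is E = z·σ/√n, so n = (zσ/E)².
At 95% confidence, z = 1.960.
n = (1.960 × 22.5 / 5.45)² = 65.48
Round up: n = 66.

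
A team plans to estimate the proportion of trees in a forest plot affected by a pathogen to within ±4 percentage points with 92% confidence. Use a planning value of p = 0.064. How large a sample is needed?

For a proportion with margin E = 0.04 at 92% confidence, z = 1.751.
n = p̂(1−p̂)(z/E)² = 0.064 × 0.936 × (1.751/0.04)² = 114.79
Round up: n = 115.

n = 115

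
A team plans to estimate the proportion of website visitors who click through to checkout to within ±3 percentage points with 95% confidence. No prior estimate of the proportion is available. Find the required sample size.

For a proportion with margin E = 0.03 at 95% confidence, z = 1.960.
With no prior estimate, use p = 0.5, which maximizes p(1−p) at 0.25.
n = 0.25 × (z/E)² = 0.25 × (1.960/0.03)² = 1067.11
Round up: n = 1068.

n = 1068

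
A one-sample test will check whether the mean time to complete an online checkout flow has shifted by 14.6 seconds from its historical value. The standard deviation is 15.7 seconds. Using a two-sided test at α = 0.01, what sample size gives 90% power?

18

For a one-sample z-test, n = ((z_{α/2} + z_β)·σ/δ)².
z_{α/2} = 2.576 (two-sided α = 0.01); z_β = 1.282 (power 90% → β = 0.1).
n = (3.858 × 15.7 / 14.6)² = 17.21
Round up: n = 18.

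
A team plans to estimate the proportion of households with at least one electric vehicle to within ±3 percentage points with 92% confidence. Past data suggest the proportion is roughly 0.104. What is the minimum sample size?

318

For a proportion with margin E = 0.03 at 92% confidence, z = 1.751.
n = p̂(1−p̂)(z/E)² = 0.104 × 0.896 × (1.751/0.03)² = 317.45
Round up: n = 318.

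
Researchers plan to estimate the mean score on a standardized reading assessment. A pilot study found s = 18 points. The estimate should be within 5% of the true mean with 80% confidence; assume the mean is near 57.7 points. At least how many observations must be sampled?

For a mean, the margin of error is E = z·σ/√n, so n = (zσ/E)².
At 80% confidence, z = 1.282.
E = 5% of 57.7 = 2.885 points.
n = (1.282 × 18 / 2.885)² = 63.98
Round up: n = 64.

64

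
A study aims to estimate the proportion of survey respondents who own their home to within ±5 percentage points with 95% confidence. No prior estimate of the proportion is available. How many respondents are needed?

For a proportion with margin E = 0.05 at 95% confidence, z = 1.960.
With no prior estimate, use p = 0.5, which maximizes p(1−p) at 0.25.
n = 0.25 × (z/E)² = 0.25 × (1.960/0.05)² = 384.16
Round up: n = 385.

385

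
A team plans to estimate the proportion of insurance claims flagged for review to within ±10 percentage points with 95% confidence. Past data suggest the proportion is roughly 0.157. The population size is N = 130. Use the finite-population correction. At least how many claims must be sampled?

For a proportion with margin E = 0.1 at 95% confidence, z = 1.960.
n = p̂(1−p̂)(z/E)² = 0.157 × 0.843 × (1.960/0.1)² = 50.84 — call this n₀.
Finite-population correction with N = 130: n = n₀ / (1 + (n₀−1)/N) = 50.84 / 1.383 = 36.76
Round up: n = 37.

n = 37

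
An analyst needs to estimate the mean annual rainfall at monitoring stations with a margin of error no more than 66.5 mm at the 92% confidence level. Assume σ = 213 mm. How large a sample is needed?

n = 32

For a mean, the margin of error is E = z·σ/√n, so n = (zσ/E)².
At 92% confidence, z = 1.751.
n = (1.751 × 213 / 66.5)² = 31.45
Round up: n = 32.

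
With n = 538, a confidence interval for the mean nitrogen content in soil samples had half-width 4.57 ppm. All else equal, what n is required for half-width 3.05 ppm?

Margin of error scales as 1/√n, so n₂ = n₁·(E₁/E₂)².
n₂ = 538 × (4.57/3.05)² = 538 × 2.245 = 1207.81
Round up: n₂ = 1208.

1208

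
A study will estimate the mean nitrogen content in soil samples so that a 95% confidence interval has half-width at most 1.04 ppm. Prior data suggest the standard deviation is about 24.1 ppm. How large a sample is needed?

n = 2063

For a mean, the margin of error is E = z·σ/√n, so n = (zσ/E)².
At 95% confidence, z = 1.960.
n = (1.960 × 24.1 / 1.04)² = 2062.91
Round up: n = 2063.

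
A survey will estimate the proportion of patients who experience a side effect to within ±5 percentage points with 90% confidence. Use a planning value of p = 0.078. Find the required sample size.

n = 78

For a proportion with margin E = 0.05 at 90% confidence, z = 1.645.
n = p̂(1−p̂)(z/E)² = 0.078 × 0.922 × (1.645/0.05)² = 77.84
Round up: n = 78.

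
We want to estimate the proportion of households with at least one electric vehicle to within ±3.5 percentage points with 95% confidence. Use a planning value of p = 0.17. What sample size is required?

443

For a proportion with margin E = 0.035 at 95% confidence, z = 1.960.
n = p̂(1−p̂)(z/E)² = 0.17 × 0.83 × (1.960/0.035)² = 442.49
Round up: n = 443.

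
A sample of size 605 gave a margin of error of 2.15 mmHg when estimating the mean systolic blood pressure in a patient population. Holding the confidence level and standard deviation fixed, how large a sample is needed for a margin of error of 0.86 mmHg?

3782

Margin of error scales as 1/√n, so n₂ = n₁·(E₁/E₂)².
n₂ = 605 × (2.15/0.86)² = 605 × 6.25 = 3781.25
Round up: n₂ = 3782.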